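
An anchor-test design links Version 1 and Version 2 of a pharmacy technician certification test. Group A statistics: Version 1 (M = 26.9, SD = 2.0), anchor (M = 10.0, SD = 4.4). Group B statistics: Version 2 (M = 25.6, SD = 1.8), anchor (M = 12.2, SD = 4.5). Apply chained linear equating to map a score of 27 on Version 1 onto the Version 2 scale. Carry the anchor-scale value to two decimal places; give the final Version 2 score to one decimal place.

24.8

Version 1 → anchor (Group A): v = (4.4/2.0)(27 − 26.9) + 10.0 = 10.22
anchor → Version 2 (Group B): y = (1.8/4.5)(10.22 − 12.2) + 25.6 = 24.8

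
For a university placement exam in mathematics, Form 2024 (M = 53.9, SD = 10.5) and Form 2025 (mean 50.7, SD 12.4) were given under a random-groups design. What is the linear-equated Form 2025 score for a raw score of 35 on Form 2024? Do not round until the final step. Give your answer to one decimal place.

28.4

Linear equating: y = (SD_Y/SD_X)(x − M_X) + M_Y
y = (12.4/10.5)(35 − 53.9) + 50.7
y = 1.180952 × -18.9 + 50.7 = -22.3200 + 50.7 = 28.4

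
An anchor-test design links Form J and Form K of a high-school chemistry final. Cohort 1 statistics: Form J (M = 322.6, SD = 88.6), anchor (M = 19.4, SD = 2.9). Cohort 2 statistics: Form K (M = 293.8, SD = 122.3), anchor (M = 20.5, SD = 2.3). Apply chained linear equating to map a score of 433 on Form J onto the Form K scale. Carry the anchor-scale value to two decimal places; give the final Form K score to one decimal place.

427.3

Form J → anchor (Cohort 1): v = (2.9/88.6)(433 − 322.6) + 19.4 = 23.01
anchor → Form K (Cohort 2): y = (122.3/2.3)(23.01 − 20.5) + 293.8 = 427.3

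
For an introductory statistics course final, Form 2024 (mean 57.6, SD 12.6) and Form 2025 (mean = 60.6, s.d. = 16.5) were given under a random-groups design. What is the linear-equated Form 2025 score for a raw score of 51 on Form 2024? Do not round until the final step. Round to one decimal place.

Linear equating: y = (SD_Y/SD_X)(x − M_X) + M_Y
y = (16.5/12.6)(51 − 57.6) + 60.6
y = 1.309524 × -6.6 + 60.6 = -8.6429 + 60.6 = 52.0

52.0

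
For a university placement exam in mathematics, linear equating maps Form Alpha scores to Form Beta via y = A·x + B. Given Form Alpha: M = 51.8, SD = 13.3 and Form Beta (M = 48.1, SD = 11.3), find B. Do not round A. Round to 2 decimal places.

A = SD_Y / SD_X = 11.3 / 13.3 = 0.849624
B = M_Y − A·M_X = 48.1 − 0.849624 × 51.8 = 4.09

4.09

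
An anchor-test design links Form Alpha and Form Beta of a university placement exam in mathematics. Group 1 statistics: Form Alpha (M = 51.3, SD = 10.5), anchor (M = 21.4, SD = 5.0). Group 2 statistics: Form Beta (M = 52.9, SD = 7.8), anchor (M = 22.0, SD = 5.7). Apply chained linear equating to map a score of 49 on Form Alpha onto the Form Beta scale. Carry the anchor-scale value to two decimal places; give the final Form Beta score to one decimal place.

50.6

Form Alpha → anchor (Group 1): v = (5.0/10.5)(49 − 51.3) + 21.4 = 20.30
anchor → Form Beta (Group 2): y = (7.8/5.7)(20.30 − 22.0) + 52.9 = 50.6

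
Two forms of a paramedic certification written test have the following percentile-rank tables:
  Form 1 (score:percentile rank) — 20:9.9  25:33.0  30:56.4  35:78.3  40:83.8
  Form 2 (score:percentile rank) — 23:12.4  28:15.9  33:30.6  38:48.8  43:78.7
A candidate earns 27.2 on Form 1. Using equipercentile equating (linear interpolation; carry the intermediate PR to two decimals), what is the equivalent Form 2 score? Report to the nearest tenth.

36.5

PR of 27.2 on Form 1: 33.0 + (27.2 − 25)/(30 − 25) × (56.4 − 33.0) = 43.30
On Form 2, PR 43.30 falls between score 33 (PR 30.6) and 38 (PR 48.8).
Interpolate: 33 + (43.30 − 30.6)/(48.8 − 30.6) × (38 − 33) = 36.5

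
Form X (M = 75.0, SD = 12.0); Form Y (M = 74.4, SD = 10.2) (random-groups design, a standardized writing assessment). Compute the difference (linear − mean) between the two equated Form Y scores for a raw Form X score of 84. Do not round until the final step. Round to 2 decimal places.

-1.35

Mean-equated: 84 + (74.4 − 75.0) = 83.40
Linear-equated: (10.2/12.0)(84 − 75.0) + 74.4 = 82.050
Difference = 82.050 − 83.40 = -1.35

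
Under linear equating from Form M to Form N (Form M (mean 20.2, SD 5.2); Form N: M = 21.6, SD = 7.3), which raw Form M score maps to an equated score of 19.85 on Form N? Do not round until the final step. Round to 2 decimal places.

18.95

Invert y = (SD_Y/SD_X)(x − M_X) + M_Y:
x = (SD_X/SD_Y)(y − M_Y) + M_X = (5.2/7.3)(19.85 − 21.6) + 20.2
x = 0.712329 × -1.750 + 20.2 = 18.95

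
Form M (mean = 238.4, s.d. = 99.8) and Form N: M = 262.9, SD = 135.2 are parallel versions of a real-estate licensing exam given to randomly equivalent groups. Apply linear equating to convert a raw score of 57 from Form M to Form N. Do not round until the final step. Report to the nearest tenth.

17.2

Linear equating: y = (SD_Y/SD_X)(x − M_X) + M_Y
y = (135.2/99.8)(57 − 238.4) + 262.9
y = 1.354709 × -181.4 + 262.9 = -245.7443 + 262.9 = 17.2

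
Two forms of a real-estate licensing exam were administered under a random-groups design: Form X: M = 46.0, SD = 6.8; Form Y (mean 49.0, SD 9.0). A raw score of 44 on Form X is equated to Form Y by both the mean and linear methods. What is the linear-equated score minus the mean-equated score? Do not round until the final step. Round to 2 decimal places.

-0.65

Mean-equated: 44 + (49.0 − 46.0) = 47.00
Linear-equated: (9.0/6.8)(44 − 46.0) + 49.0 = 46.353
Difference = 46.353 − 47.00 = -0.65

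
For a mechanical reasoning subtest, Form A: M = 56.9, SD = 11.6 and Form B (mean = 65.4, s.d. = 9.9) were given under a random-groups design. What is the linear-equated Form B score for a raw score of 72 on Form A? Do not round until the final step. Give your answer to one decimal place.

78.3

Linear equating: y = (SD_Y/SD_X)(x − M_X) + M_Y
y = (9.9/11.6)(72 − 56.9) + 65.4
y = 0.853448 × 15.1 + 65.4 = 12.8871 + 65.4 = 78.3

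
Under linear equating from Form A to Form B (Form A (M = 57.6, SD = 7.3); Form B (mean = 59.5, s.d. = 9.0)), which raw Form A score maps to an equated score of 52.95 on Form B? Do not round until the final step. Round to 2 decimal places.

Invert y = (SD_Y/SD_X)(x − M_X) + M_Y:
x = (SD_X/SD_Y)(y − M_Y) + M_X = (7.3/9.0)(52.95 − 59.5) + 57.6
x = 0.811111 × -6.550 + 57.6 = 52.29

52.29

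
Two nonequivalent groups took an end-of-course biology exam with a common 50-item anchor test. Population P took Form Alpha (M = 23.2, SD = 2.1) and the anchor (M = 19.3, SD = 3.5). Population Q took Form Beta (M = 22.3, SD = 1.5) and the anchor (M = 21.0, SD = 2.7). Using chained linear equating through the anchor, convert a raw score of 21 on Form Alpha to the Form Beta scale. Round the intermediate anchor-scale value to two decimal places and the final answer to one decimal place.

Form Alpha → anchor (Population P): v = (3.5/2.1)(21 − 23.2) + 19.3 = 15.63
anchor → Form Beta (Population Q): y = (1.5/2.7)(15.63 − 21.0) + 22.3 = 19.3

19.3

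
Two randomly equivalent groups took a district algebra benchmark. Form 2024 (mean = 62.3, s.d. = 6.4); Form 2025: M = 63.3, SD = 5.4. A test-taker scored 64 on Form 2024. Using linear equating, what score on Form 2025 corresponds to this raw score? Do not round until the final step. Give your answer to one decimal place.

64.7

Linear equating: y = (SD_Y/SD_X)(x − M_X) + M_Y
y = (5.4/6.4)(64 − 62.3) + 63.3
y = 0.843750 × 1.7 + 63.3 = 1.4344 + 63.3 = 64.7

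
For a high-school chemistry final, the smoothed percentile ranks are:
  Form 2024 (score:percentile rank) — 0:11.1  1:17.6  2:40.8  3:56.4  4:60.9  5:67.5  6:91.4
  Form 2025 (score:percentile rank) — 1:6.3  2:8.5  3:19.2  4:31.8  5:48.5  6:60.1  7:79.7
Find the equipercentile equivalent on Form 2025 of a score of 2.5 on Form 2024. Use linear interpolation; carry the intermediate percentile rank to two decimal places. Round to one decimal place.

PR of 2.5 on Form 2024: 40.8 + (2.5 − 2)/(3 − 2) × (56.4 − 40.8) = 48.60
On Form 2025, PR 48.60 falls between score 5 (PR 48.5) and 6 (PR 60.1).
Interpolate: 5 + (48.60 − 48.5)/(60.1 − 48.5) × (6 − 5) = 5.0

5.0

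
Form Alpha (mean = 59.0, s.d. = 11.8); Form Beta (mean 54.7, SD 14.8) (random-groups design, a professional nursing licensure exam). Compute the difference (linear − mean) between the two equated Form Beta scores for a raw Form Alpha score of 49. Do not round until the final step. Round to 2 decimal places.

Mean-equated: 49 + (54.7 − 59.0) = 44.70
Linear-equated: (14.8/11.8)(49 − 59.0) + 54.7 = 42.158
Difference = 42.158 − 44.70 = -2.54

-2.54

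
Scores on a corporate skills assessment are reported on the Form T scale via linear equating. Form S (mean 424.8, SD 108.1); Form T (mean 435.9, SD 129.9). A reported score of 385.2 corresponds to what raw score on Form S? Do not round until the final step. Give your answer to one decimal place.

Invert y = (SD_Y/SD_X)(x − M_X) + M_Y:
x = (SD_X/SD_Y)(y − M_Y) + M_X = (108.1/129.9)(385.2 − 435.9) + 424.8
x = 0.832179 × -50.700 + 424.8 = 382.6

382.6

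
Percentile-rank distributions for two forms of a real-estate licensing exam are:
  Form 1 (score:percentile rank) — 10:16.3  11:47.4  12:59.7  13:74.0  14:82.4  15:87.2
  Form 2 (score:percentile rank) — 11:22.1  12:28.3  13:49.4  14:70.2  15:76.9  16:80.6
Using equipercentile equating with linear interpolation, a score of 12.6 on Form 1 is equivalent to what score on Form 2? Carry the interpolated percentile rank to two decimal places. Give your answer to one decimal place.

13.9

PR of 12.6 on Form 1: 59.7 + (12.6 − 12)/(13 − 12) × (74.0 − 59.7) = 68.28
On Form 2, PR 68.28 falls between score 13 (PR 49.4) and 14 (PR 70.2).
Interpolate: 13 + (68.28 − 49.4)/(70.2 − 49.4) × (14 − 13) = 13.9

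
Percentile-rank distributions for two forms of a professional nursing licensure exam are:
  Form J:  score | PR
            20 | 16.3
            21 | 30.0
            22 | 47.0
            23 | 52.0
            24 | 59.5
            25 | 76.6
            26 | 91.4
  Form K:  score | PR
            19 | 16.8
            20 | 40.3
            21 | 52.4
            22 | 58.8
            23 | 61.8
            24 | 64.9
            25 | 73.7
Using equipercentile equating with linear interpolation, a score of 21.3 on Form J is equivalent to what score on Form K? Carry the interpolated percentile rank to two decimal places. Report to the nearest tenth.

19.8

PR of 21.3 on Form J: 30.0 + (21.3 − 21)/(22 − 21) × (47.0 − 30.0) = 35.10
On Form K, PR 35.10 falls between score 19 (PR 16.8) and 20 (PR 40.3).
Interpolate: 19 + (35.10 − 16.8)/(40.3 − 16.8) × (20 − 19) = 19.8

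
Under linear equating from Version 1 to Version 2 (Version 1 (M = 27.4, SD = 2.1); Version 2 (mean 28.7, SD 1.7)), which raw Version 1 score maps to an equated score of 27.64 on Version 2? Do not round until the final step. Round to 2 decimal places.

Invert y = (SD_Y/SD_X)(x − M_X) + M_Y:
x = (SD_X/SD_Y)(y − M_Y) + M_X = (2.1/1.7)(27.64 − 28.7) + 27.4
x = 1.235294 × -1.060 + 27.4 = 26.09

26.09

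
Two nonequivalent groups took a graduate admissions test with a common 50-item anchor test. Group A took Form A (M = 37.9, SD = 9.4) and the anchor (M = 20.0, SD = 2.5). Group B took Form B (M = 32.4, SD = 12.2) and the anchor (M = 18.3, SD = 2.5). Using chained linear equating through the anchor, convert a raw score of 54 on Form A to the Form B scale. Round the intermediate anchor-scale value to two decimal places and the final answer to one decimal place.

Form A → anchor (Group A): v = (2.5/9.4)(54 − 37.9) + 20.0 = 24.28
anchor → Form B (Group B): y = (12.2/2.5)(24.28 − 18.3) + 32.4 = 61.6

61.6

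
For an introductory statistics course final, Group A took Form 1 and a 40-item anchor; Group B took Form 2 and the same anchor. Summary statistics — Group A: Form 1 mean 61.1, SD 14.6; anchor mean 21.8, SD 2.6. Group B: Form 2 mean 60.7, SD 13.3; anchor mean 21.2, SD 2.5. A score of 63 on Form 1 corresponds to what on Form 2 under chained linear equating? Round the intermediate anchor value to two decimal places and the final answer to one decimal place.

65.7

Form 1 → anchor (Group A): v = (2.6/14.6)(63 − 61.1) + 21.8 = 22.14
anchor → Form 2 (Group B): y = (13.3/2.5)(22.14 − 21.2) + 60.7 = 65.7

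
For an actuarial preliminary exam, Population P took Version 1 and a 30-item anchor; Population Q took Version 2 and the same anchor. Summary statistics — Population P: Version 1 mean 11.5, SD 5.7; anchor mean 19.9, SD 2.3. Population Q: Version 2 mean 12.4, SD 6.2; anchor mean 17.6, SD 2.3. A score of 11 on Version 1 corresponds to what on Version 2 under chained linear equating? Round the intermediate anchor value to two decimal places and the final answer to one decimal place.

Version 1 → anchor (Population P): v = (2.3/5.7)(11 − 11.5) + 19.9 = 19.70
anchor → Version 2 (Population Q): y = (6.2/2.3)(19.70 − 17.6) + 12.4 = 18.1

18.1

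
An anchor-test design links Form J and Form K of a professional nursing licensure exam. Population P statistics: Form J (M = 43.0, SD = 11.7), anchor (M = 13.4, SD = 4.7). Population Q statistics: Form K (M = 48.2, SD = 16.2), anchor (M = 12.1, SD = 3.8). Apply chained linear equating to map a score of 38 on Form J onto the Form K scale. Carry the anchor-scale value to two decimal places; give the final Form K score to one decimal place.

45.2

Form J → anchor (Population P): v = (4.7/11.7)(38 − 43.0) + 13.4 = 11.39
anchor → Form K (Population Q): y = (16.2/3.8)(11.39 − 12.1) + 48.2 = 45.2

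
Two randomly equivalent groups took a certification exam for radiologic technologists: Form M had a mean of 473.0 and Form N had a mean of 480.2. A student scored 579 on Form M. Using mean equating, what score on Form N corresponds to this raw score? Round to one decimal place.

586.2

Mean equating: y = x + (M_Y − M_X) = 579 + (480.2 − 473.0) = 586.2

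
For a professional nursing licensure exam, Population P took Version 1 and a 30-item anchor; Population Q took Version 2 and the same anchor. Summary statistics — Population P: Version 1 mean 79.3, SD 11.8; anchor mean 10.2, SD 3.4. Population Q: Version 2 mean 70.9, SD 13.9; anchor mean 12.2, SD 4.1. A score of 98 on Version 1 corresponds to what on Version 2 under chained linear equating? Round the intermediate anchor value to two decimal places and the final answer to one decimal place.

82.4

Version 1 → anchor (Population P): v = (3.4/11.8)(98 − 79.3) + 10.2 = 15.59
anchor → Version 2 (Population Q): y = (13.9/4.1)(15.59 − 12.2) + 70.9 = 82.4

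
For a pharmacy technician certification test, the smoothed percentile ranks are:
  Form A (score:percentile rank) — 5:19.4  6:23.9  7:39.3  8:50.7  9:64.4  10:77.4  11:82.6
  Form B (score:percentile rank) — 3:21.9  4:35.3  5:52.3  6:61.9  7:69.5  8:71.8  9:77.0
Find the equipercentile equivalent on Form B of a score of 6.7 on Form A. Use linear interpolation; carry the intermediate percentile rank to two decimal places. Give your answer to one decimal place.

PR of 6.7 on Form A: 23.9 + (6.7 − 6)/(7 − 6) × (39.3 − 23.9) = 34.68
On Form B, PR 34.68 falls between score 3 (PR 21.9) and 4 (PR 35.3).
Interpolate: 3 + (34.68 − 21.9)/(35.3 − 21.9) × (4 − 3) = 4.0

4.0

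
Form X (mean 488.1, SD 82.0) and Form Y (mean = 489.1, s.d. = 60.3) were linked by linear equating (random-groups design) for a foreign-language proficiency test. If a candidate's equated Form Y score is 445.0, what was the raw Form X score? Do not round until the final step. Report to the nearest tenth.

Invert y = (SD_Y/SD_X)(x − M_X) + M_Y:
x = (SD_X/SD_Y)(y − M_Y) + M_X = (82.0/60.3)(445.0 − 489.1) + 488.1
x = 1.359867 × -44.100 + 488.1 = 428.1

428.1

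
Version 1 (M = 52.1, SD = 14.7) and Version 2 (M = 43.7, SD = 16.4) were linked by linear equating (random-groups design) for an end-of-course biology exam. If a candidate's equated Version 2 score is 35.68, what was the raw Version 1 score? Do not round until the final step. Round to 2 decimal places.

44.91

Invert y = (SD_Y/SD_X)(x − M_X) + M_Y:
x = (SD_X/SD_Y)(y − M_Y) + M_X = (14.7/16.4)(35.68 − 43.7) + 52.1
x = 0.896341 × -8.020 + 52.1 = 44.91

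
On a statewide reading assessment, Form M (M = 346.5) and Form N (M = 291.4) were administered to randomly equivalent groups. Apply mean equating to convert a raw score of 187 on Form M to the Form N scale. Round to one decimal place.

131.9

Mean equating: y = x + (M_Y − M_X) = 187 + (291.4 − 346.5) = 131.9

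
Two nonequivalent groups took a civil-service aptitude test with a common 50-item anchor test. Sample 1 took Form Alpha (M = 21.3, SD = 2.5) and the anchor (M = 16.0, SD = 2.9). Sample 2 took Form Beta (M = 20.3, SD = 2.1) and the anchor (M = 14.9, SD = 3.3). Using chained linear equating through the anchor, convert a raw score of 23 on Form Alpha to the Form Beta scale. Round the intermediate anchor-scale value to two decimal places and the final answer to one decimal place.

22.3

Form Alpha → anchor (Sample 1): v = (2.9/2.5)(23 − 21.3) + 16.0 = 17.97
anchor → Form Beta (Sample 2): y = (2.1/3.3)(17.97 − 14.9) + 20.3 = 22.3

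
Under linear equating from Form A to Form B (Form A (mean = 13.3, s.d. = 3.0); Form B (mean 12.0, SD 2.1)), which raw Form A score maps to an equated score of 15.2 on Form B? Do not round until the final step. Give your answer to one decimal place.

Invert y = (SD_Y/SD_X)(x − M_X) + M_Y:
x = (SD_X/SD_Y)(y − M_Y) + M_X = (3.0/2.1)(15.2 − 12.0) + 13.3
x = 1.428571 × 3.200 + 13.3 = 17.9

17.9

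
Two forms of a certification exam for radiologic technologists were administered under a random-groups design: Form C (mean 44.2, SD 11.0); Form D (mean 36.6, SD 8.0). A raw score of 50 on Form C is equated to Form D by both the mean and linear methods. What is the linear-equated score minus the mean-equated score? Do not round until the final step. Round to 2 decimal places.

-1.58

Mean-equated: 50 + (36.6 − 44.2) = 42.40
Linear-equated: (8.0/11.0)(50 − 44.2) + 36.6 = 40.818
Difference = 40.818 − 42.40 = -1.58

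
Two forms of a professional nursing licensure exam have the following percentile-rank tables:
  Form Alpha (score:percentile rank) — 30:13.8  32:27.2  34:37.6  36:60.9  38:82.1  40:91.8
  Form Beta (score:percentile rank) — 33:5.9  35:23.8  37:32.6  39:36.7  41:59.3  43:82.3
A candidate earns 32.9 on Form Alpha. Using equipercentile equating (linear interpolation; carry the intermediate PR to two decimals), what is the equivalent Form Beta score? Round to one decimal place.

36.8

PR of 32.9 on Form Alpha: 27.2 + (32.9 − 32)/(34 − 32) × (37.6 − 27.2) = 31.88
On Form Beta, PR 31.88 falls between score 35 (PR 23.8) and 37 (PR 32.6).
Interpolate: 35 + (31.88 − 23.8)/(32.6 − 23.8) × (37 − 35) = 36.8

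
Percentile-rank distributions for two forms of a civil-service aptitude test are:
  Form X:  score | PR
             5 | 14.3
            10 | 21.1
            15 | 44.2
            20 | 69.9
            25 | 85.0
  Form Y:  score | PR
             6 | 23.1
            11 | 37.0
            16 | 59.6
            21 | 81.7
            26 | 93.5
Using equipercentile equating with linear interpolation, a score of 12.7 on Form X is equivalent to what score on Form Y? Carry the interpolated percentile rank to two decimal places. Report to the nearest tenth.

9.8

PR of 12.7 on Form X: 21.1 + (12.7 − 10)/(15 − 10) × (44.2 − 21.1) = 33.57
On Form Y, PR 33.57 falls between score 6 (PR 23.1) and 11 (PR 37.0).
Interpolate: 6 + (33.57 − 23.1)/(37.0 − 23.1) × (11 − 6) = 9.8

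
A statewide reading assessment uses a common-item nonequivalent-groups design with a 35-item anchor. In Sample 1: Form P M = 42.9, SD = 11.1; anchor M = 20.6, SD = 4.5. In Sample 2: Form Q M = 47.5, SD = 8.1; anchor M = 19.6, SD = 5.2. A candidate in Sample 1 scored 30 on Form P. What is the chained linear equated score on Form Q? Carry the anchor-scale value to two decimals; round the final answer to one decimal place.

40.9

Form P → anchor (Sample 1): v = (4.5/11.1)(30 − 42.9) + 20.6 = 15.37
anchor → Form Q (Sample 2): y = (8.1/5.2)(15.37 − 19.6) + 47.5 = 40.9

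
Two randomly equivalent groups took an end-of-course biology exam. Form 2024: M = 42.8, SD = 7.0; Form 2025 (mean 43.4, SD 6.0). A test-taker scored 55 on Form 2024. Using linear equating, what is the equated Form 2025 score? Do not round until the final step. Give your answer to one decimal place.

53.9

Linear equating: y = (SD_Y/SD_X)(x − M_X) + M_Y
y = (6.0/7.0)(55 − 42.8) + 43.4
y = 0.857143 × 12.2 + 43.4 = 10.4571 + 43.4 = 53.9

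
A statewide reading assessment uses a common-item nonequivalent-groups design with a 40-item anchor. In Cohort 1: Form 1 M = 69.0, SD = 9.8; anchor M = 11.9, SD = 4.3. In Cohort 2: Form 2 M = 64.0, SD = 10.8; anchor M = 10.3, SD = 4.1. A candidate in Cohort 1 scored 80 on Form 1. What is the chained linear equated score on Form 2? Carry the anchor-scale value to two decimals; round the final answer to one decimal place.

Form 1 → anchor (Cohort 1): v = (4.3/9.8)(80 − 69.0) + 11.9 = 16.73
anchor → Form 2 (Cohort 2): y = (10.8/4.1)(16.73 − 10.3) + 64.0 = 80.9

80.9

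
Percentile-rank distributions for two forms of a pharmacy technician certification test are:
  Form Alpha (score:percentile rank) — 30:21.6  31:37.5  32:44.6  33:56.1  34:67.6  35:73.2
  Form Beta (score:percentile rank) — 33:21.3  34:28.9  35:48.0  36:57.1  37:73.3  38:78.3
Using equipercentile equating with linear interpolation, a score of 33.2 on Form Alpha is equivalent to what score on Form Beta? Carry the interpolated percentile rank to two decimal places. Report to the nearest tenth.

36.1

PR of 33.2 on Form Alpha: 56.1 + (33.2 − 33)/(34 − 33) × (67.6 − 56.1) = 58.40
On Form Beta, PR 58.40 falls between score 36 (PR 57.1) and 37 (PR 73.3).
Interpolate: 36 + (58.40 − 57.1)/(73.3 − 57.1) × (37 − 36) = 36.1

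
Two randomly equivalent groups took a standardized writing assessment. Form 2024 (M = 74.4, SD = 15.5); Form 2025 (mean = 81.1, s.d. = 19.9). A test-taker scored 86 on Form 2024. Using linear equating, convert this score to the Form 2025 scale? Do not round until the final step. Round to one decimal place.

96.0

Linear equating: y = (SD_Y/SD_X)(x − M_X) + M_Y
y = (19.9/15.5)(86 − 74.4) + 81.1
y = 1.283871 × 11.6 + 81.1 = 14.8929 + 81.1 = 96.0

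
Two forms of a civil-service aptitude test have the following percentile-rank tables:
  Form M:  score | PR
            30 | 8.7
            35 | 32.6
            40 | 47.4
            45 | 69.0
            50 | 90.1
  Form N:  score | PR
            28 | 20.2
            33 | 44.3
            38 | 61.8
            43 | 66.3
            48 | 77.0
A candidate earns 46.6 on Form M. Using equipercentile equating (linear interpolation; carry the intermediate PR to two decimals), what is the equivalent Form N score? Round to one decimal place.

PR of 46.6 on Form M: 69.0 + (46.6 − 45)/(50 − 45) × (90.1 − 69.0) = 75.75
On Form N, PR 75.75 falls between score 43 (PR 66.3) and 48 (PR 77.0).
Interpolate: 43 + (75.75 − 66.3)/(77.0 − 66.3) × (48 − 43) = 47.4

47.4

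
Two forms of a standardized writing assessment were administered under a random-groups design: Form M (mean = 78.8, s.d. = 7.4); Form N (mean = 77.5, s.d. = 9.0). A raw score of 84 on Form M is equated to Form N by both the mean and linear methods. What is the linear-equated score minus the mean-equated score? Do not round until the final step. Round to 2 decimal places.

Mean-equated: 84 + (77.5 − 78.8) = 82.70
Linear-equated: (9.0/7.4)(84 − 78.8) + 77.5 = 83.824
Difference = 83.824 − 82.70 = 1.12

1.12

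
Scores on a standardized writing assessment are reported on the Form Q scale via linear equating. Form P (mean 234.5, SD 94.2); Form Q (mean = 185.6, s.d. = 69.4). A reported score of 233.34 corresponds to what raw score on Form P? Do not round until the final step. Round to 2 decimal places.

Invert y = (SD_Y/SD_X)(x − M_X) + M_Y:
x = (SD_X/SD_Y)(y − M_Y) + M_X = (94.2/69.4)(233.34 − 185.6) + 234.5
x = 1.357349 × 47.740 + 234.5 = 299.30

299.30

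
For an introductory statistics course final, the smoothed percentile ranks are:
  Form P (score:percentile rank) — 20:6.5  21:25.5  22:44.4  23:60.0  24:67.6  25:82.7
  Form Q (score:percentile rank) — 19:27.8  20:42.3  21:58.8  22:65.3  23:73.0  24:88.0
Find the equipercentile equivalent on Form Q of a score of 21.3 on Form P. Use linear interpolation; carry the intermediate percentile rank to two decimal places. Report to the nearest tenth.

19.2

PR of 21.3 on Form P: 25.5 + (21.3 − 21)/(22 − 21) × (44.4 − 25.5) = 31.17
On Form Q, PR 31.17 falls between score 19 (PR 27.8) and 20 (PR 42.3).
Interpolate: 19 + (31.17 − 27.8)/(42.3 − 27.8) × (20 − 19) = 19.2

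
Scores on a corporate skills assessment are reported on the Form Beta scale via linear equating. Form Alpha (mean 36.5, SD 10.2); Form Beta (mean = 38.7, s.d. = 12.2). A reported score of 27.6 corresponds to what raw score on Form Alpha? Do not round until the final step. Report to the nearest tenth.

27.2

Invert y = (SD_Y/SD_X)(x − M_X) + M_Y:
x = (SD_X/SD_Y)(y − M_Y) + M_X = (10.2/12.2)(27.6 − 38.7) + 36.5
x = 0.836066 × -11.100 + 36.5 = 27.2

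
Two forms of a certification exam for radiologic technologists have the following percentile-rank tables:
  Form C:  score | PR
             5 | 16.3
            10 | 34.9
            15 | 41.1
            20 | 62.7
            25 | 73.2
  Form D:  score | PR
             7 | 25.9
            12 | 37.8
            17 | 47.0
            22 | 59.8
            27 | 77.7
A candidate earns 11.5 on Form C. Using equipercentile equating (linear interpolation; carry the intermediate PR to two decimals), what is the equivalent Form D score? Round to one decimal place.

11.6

PR of 11.5 on Form C: 34.9 + (11.5 − 10)/(15 − 10) × (41.1 − 34.9) = 36.76
On Form D, PR 36.76 falls between score 7 (PR 25.9) and 12 (PR 37.8).
Interpolate: 7 + (36.76 − 25.9)/(37.8 − 25.9) × (12 − 7) = 11.6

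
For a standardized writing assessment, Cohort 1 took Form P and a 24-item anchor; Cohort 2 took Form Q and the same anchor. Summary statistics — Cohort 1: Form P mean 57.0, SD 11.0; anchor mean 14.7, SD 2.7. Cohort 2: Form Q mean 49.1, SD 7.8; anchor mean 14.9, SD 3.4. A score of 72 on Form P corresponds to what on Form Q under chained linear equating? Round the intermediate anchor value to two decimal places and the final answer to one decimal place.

Form P → anchor (Cohort 1): v = (2.7/11.0)(72 − 57.0) + 14.7 = 18.38
anchor → Form Q (Cohort 2): y = (7.8/3.4)(18.38 − 14.9) + 49.1 = 57.1

57.1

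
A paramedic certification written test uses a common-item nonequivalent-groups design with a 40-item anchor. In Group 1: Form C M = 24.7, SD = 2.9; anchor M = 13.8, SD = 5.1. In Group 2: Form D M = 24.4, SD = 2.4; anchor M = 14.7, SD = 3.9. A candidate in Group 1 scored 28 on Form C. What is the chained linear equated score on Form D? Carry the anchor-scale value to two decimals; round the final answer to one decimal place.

Form C → anchor (Group 1): v = (5.1/2.9)(28 − 24.7) + 13.8 = 19.60
anchor → Form D (Group 2): y = (2.4/3.9)(19.60 − 14.7) + 24.4 = 27.4

27.4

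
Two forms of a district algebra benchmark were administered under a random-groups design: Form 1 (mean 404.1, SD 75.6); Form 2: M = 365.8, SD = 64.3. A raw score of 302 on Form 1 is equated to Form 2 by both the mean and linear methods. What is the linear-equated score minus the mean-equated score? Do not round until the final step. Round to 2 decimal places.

Mean-equated: 302 + (365.8 − 404.1) = 263.70
Linear-equated: (64.3/75.6)(302 − 404.1) + 365.8 = 278.961
Difference = 278.961 − 263.70 = 15.26

15.26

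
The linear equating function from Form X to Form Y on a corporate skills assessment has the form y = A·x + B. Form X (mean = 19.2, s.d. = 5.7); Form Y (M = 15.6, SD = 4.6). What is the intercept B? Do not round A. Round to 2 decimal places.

0.11

A = SD_Y / SD_X = 4.6 / 5.7 = 0.807018
B = M_Y − A·M_X = 15.6 − 0.807018 × 19.2 = 0.11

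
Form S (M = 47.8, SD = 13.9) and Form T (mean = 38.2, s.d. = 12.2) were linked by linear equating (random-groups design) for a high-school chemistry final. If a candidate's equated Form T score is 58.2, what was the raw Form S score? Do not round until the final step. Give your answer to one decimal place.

70.6

Invert y = (SD_Y/SD_X)(x − M_X) + M_Y:
x = (SD_X/SD_Y)(y − M_Y) + M_X = (13.9/12.2)(58.2 − 38.2) + 47.8
x = 1.139344 × 20.000 + 47.8 = 70.6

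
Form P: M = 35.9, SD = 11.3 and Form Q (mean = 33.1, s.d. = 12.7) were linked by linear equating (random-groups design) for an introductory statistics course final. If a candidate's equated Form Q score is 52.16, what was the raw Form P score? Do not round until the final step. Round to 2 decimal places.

52.86

Invert y = (SD_Y/SD_X)(x − M_X) + M_Y:
x = (SD_X/SD_Y)(y − M_Y) + M_X = (11.3/12.7)(52.16 − 33.1) + 35.9
x = 0.889764 × 19.060 + 35.9 = 52.86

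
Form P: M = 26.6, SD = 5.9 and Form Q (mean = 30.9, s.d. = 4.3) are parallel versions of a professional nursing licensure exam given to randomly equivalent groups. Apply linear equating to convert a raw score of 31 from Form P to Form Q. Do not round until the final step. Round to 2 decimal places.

34.11

Linear equating: y = (SD_Y/SD_X)(x − M_X) + M_Y
y = (4.3/5.9)(31 − 26.6) + 30.9
y = 0.728814 × 4.4 + 30.9 = 3.2068 + 30.9 = 34.11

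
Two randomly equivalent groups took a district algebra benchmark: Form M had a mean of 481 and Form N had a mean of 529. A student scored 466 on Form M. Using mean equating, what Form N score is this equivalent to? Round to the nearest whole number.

Mean equating: y = x + (M_Y − M_X) = 466 + (529 − 481) = 514

514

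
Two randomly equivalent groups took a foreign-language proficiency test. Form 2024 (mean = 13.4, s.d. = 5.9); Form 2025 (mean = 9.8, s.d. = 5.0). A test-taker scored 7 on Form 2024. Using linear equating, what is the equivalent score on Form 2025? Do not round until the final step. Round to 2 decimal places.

Linear equating: y = (SD_Y/SD_X)(x − M_X) + M_Y
y = (5.0/5.9)(7 − 13.4) + 9.8
y = 0.847458 × -6.4 + 9.8 = -5.4237 + 9.8 = 4.38

4.38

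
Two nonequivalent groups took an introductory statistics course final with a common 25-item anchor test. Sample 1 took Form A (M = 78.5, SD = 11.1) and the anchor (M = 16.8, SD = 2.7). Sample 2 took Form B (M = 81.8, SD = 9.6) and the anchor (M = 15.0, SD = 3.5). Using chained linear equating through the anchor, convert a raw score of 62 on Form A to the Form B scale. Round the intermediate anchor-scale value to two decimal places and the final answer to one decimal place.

75.7

Form A → anchor (Sample 1): v = (2.7/11.1)(62 − 78.5) + 16.8 = 12.79
anchor → Form B (Sample 2): y = (9.6/3.5)(12.79 − 15.0) + 81.8 = 75.7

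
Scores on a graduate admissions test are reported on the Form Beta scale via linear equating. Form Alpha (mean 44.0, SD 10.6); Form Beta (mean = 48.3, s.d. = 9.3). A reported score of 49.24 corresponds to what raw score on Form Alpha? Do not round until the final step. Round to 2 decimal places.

45.07

Invert y = (SD_Y/SD_X)(x − M_X) + M_Y:
x = (SD_X/SD_Y)(y − M_Y) + M_X = (10.6/9.3)(49.24 − 48.3) + 44.0
x = 1.139785 × 0.940 + 44.0 = 45.07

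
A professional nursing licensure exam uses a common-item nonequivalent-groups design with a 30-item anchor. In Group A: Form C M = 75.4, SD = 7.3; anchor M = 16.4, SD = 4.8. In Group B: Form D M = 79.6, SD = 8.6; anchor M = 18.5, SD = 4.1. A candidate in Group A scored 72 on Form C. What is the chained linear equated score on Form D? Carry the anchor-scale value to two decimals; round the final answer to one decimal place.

70.5

Form C → anchor (Group A): v = (4.8/7.3)(72 − 75.4) + 16.4 = 14.16
anchor → Form D (Group B): y = (8.6/4.1)(14.16 − 18.5) + 79.6 = 70.5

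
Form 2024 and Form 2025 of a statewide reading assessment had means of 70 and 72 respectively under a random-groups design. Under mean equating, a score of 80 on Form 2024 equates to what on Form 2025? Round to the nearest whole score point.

82

Mean equating: y = x + (M_Y − M_X) = 80 + (72 − 70) = 82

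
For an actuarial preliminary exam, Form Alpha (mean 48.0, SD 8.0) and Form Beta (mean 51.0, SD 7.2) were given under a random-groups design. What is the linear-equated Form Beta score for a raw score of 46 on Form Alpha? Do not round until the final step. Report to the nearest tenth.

49.2

Linear equating: y = (SD_Y/SD_X)(x − M_X) + M_Y
y = (7.2/8.0)(46 − 48.0) + 51.0
y = 0.900000 × -2.0 + 51.0 = -1.8000 + 51.0 = 49.2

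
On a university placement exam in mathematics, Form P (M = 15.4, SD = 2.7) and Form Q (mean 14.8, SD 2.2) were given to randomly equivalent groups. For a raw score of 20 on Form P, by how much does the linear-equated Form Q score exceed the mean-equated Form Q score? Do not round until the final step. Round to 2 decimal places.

-0.85

Mean-equated: 20 + (14.8 − 15.4) = 19.40
Linear-equated: (2.2/2.7)(20 − 15.4) + 14.8 = 18.548
Difference = 18.548 − 19.40 = -0.85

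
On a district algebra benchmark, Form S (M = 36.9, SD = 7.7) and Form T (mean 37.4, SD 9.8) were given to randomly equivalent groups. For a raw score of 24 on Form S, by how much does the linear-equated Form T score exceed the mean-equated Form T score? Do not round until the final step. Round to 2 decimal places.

Mean-equated: 24 + (37.4 − 36.9) = 24.50
Linear-equated: (9.8/7.7)(24 − 36.9) + 37.4 = 20.982
Difference = 20.982 − 24.50 = -3.52

-3.52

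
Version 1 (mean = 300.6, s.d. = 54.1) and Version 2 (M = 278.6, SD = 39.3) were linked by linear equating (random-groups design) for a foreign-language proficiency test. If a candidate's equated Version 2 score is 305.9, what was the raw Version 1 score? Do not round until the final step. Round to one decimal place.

Invert y = (SD_Y/SD_X)(x − M_X) + M_Y:
x = (SD_X/SD_Y)(y − M_Y) + M_X = (54.1/39.3)(305.9 − 278.6) + 300.6
x = 1.376590 × 27.300 + 300.6 = 338.2

338.2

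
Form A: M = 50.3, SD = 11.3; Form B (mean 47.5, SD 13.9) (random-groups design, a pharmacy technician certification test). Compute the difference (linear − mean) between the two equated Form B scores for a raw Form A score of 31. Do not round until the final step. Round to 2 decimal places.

-4.44

Mean-equated: 31 + (47.5 − 50.3) = 28.20
Linear-equated: (13.9/11.3)(31 − 50.3) + 47.5 = 23.759
Difference = 23.759 − 28.20 = -4.44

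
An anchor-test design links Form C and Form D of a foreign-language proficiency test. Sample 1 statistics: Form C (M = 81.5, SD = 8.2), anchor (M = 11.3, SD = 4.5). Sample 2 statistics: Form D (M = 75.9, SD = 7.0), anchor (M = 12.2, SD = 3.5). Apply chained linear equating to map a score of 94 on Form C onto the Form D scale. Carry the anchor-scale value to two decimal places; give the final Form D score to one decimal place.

87.8

Form C → anchor (Sample 1): v = (4.5/8.2)(94 − 81.5) + 11.3 = 18.16
anchor → Form D (Sample 2): y = (7.0/3.5)(18.16 − 12.2) + 75.9 = 87.8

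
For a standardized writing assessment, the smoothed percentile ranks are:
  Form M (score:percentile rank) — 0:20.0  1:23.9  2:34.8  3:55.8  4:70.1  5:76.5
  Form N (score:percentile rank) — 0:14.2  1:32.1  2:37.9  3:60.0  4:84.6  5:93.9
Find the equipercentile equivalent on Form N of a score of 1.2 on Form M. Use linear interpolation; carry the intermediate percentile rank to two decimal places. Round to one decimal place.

PR of 1.2 on Form M: 23.9 + (1.2 − 1)/(2 − 1) × (34.8 − 23.9) = 26.08
On Form N, PR 26.08 falls between score 0 (PR 14.2) and 1 (PR 32.1).
Interpolate: 0 + (26.08 − 14.2)/(32.1 − 14.2) × (1 − 0) = 0.7

0.7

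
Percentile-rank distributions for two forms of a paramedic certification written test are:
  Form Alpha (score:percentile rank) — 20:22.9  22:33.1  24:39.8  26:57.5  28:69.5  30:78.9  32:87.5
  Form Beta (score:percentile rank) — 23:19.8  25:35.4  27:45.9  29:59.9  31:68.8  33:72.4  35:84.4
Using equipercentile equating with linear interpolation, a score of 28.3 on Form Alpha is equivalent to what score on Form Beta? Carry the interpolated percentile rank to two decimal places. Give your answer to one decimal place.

PR of 28.3 on Form Alpha: 69.5 + (28.3 − 28)/(30 − 28) × (78.9 − 69.5) = 70.91
On Form Beta, PR 70.91 falls between score 31 (PR 68.8) and 33 (PR 72.4).
Interpolate: 31 + (70.91 − 68.8)/(72.4 − 68.8) × (33 − 31) = 32.2

32.2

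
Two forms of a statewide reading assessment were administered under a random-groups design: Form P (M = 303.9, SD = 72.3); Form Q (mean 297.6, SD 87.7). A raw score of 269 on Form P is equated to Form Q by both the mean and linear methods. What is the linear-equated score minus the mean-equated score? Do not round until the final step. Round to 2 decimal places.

Mean-equated: 269 + (297.6 − 303.9) = 262.70
Linear-equated: (87.7/72.3)(269 − 303.9) + 297.6 = 255.266
Difference = 255.266 − 262.70 = -7.43

-7.43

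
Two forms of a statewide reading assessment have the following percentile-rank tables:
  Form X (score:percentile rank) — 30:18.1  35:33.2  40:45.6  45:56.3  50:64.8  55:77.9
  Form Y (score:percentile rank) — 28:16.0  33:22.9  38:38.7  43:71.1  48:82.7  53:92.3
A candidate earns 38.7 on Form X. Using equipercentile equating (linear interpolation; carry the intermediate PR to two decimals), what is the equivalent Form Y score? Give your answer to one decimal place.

PR of 38.7 on Form X: 33.2 + (38.7 − 35)/(40 − 35) × (45.6 − 33.2) = 42.38
On Form Y, PR 42.38 falls between score 38 (PR 38.7) and 43 (PR 71.1).
Interpolate: 38 + (42.38 − 38.7)/(71.1 − 38.7) × (43 − 38) = 38.6

38.6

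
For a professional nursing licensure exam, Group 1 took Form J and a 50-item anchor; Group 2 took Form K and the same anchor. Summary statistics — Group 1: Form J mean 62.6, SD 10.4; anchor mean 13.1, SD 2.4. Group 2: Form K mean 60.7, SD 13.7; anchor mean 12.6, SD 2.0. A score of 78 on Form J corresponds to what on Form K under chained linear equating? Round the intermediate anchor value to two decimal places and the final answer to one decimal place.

88.4

Form J → anchor (Group 1): v = (2.4/10.4)(78 − 62.6) + 13.1 = 16.65
anchor → Form K (Group 2): y = (13.7/2.0)(16.65 − 12.6) + 60.7 = 88.4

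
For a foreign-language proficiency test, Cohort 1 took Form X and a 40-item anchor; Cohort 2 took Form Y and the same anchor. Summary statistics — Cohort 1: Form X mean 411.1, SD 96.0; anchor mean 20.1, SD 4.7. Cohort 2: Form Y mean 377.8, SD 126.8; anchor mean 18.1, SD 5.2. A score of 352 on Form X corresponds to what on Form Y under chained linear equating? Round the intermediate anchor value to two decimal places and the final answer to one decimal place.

356.1

Form X → anchor (Cohort 1): v = (4.7/96.0)(352 − 411.1) + 20.1 = 17.21
anchor → Form Y (Cohort 2): y = (126.8/5.2)(17.21 − 18.1) + 377.8 = 356.1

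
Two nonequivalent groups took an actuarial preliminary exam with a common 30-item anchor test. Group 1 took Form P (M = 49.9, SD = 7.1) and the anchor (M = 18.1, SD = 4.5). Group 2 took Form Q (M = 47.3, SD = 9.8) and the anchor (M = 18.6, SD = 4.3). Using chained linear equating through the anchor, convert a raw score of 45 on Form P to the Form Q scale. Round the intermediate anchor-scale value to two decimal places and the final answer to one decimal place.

39.1

Form P → anchor (Group 1): v = (4.5/7.1)(45 − 49.9) + 18.1 = 14.99
anchor → Form Q (Group 2): y = (9.8/4.3)(14.99 − 18.6) + 47.3 = 39.1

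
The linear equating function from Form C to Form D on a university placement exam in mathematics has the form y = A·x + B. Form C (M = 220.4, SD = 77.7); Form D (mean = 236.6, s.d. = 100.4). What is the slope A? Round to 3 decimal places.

A = SD_Y / SD_X = 100.4 / 77.7 = 1.292

1.292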